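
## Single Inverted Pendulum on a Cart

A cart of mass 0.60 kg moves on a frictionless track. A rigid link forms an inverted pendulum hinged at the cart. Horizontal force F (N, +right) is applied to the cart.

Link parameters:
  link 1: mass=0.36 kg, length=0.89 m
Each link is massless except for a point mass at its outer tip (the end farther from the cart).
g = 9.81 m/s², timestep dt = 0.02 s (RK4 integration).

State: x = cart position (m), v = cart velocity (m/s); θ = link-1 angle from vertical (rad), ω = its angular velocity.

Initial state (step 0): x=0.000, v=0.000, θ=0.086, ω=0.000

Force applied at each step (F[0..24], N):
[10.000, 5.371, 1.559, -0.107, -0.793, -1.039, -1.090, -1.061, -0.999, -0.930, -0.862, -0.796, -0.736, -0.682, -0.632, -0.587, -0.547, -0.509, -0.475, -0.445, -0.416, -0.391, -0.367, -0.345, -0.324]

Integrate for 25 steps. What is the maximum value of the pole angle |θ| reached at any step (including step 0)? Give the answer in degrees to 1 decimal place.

Answer: 4.9°

Derivation:
apply F[0]=+10.000 → step 1: x=0.003, v=0.322, θ=0.083, ω=-0.342
apply F[1]=+5.371 → step 2: x=0.011, v=0.491, θ=0.074, ω=-0.514
apply F[2]=+1.559 → step 3: x=0.022, v=0.535, θ=0.063, ω=-0.548
apply F[3]=-0.107 → step 4: x=0.032, v=0.525, θ=0.053, ω=-0.524
apply F[4]=-0.793 → step 5: x=0.042, v=0.493, θ=0.043, ω=-0.478
apply F[5]=-1.039 → step 6: x=0.052, v=0.454, θ=0.034, ω=-0.426
apply F[6]=-1.090 → step 7: x=0.061, v=0.415, θ=0.026, ω=-0.375
apply F[7]=-1.061 → step 8: x=0.068, v=0.377, θ=0.019, ω=-0.327
apply F[8]=-0.999 → step 9: x=0.076, v=0.342, θ=0.013, ω=-0.284
apply F[9]=-0.930 → step 10: x=0.082, v=0.309, θ=0.007, ω=-0.246
apply F[10]=-0.862 → step 11: x=0.088, v=0.280, θ=0.003, ω=-0.212
apply F[11]=-0.796 → step 12: x=0.093, v=0.254, θ=-0.001, ω=-0.182
apply F[12]=-0.736 → step 13: x=0.098, v=0.229, θ=-0.005, ω=-0.155
apply F[13]=-0.682 → step 14: x=0.103, v=0.207, θ=-0.008, ω=-0.132
apply F[14]=-0.632 → step 15: x=0.107, v=0.187, θ=-0.010, ω=-0.112
apply F[15]=-0.587 → step 16: x=0.110, v=0.169, θ=-0.012, ω=-0.093
apply F[16]=-0.547 → step 17: x=0.113, v=0.152, θ=-0.014, ω=-0.078
apply F[17]=-0.509 → step 18: x=0.116, v=0.137, θ=-0.015, ω=-0.064
apply F[18]=-0.475 → step 19: x=0.119, v=0.123, θ=-0.016, ω=-0.051
apply F[19]=-0.445 → step 20: x=0.121, v=0.110, θ=-0.017, ω=-0.041
apply F[20]=-0.416 → step 21: x=0.123, v=0.098, θ=-0.018, ω=-0.031
apply F[21]=-0.391 → step 22: x=0.125, v=0.088, θ=-0.018, ω=-0.023
apply F[22]=-0.367 → step 23: x=0.127, v=0.077, θ=-0.019, ω=-0.016
apply F[23]=-0.345 → step 24: x=0.128, v=0.068, θ=-0.019, ω=-0.010
apply F[24]=-0.324 → step 25: x=0.129, v=0.060, θ=-0.019, ω=-0.004
Max |angle| over trajectory = 0.086 rad = 4.9°.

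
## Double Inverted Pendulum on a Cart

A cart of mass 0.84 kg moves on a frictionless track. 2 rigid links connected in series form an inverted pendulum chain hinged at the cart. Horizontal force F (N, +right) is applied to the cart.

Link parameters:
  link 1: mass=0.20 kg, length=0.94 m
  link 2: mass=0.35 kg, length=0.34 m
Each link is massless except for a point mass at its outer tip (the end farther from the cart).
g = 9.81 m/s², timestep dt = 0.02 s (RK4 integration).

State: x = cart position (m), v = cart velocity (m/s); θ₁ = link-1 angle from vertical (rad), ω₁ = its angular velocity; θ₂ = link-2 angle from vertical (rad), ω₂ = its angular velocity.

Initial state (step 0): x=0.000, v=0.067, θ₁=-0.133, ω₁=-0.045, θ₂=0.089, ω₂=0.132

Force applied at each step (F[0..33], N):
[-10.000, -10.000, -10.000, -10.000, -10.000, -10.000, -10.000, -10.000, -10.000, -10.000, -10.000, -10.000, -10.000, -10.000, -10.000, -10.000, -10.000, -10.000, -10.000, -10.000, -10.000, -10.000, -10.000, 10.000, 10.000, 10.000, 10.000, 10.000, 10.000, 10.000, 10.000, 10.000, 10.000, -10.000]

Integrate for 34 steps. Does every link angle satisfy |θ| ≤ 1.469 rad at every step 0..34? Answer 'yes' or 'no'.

Answer: no

Derivation:
apply F[0]=-10.000 → step 1: x=-0.001, v=-0.153, θ₁=-0.133, ω₁=0.077, θ₂=0.095, ω₂=0.502
apply F[1]=-10.000 → step 2: x=-0.006, v=-0.374, θ₁=-0.130, ω₁=0.198, θ₂=0.109, ω₂=0.880
apply F[2]=-10.000 → step 3: x=-0.016, v=-0.596, θ₁=-0.125, ω₁=0.320, θ₂=0.131, ω₂=1.267
apply F[3]=-10.000 → step 4: x=-0.030, v=-0.819, θ₁=-0.117, ω₁=0.445, θ₂=0.160, ω₂=1.665
apply F[4]=-10.000 → step 5: x=-0.049, v=-1.044, θ₁=-0.107, ω₁=0.575, θ₂=0.197, ω₂=2.071
apply F[5]=-10.000 → step 6: x=-0.072, v=-1.272, θ₁=-0.094, ω₁=0.713, θ₂=0.243, ω₂=2.480
apply F[6]=-10.000 → step 7: x=-0.099, v=-1.502, θ₁=-0.078, ω₁=0.863, θ₂=0.296, ω₂=2.885
apply F[7]=-10.000 → step 8: x=-0.132, v=-1.734, θ₁=-0.059, ω₁=1.029, θ₂=0.358, ω₂=3.273
apply F[8]=-10.000 → step 9: x=-0.169, v=-1.969, θ₁=-0.037, ω₁=1.218, θ₂=0.427, ω₂=3.631
apply F[9]=-10.000 → step 10: x=-0.211, v=-2.206, θ₁=-0.011, ω₁=1.432, θ₂=0.503, ω₂=3.943
apply F[10]=-10.000 → step 11: x=-0.257, v=-2.444, θ₁=0.020, ω₁=1.676, θ₂=0.584, ω₂=4.193
apply F[11]=-10.000 → step 12: x=-0.308, v=-2.683, θ₁=0.057, ω₁=1.953, θ₂=0.670, ω₂=4.365
apply F[12]=-10.000 → step 13: x=-0.364, v=-2.922, θ₁=0.099, ω₁=2.261, θ₂=0.758, ω₂=4.442
apply F[13]=-10.000 → step 14: x=-0.425, v=-3.159, θ₁=0.147, ω₁=2.600, θ₂=0.847, ω₂=4.407
apply F[14]=-10.000 → step 15: x=-0.491, v=-3.394, θ₁=0.203, ω₁=2.968, θ₂=0.934, ω₂=4.242
apply F[15]=-10.000 → step 16: x=-0.561, v=-3.623, θ₁=0.266, ω₁=3.359, θ₂=1.016, ω₂=3.926
apply F[16]=-10.000 → step 17: x=-0.636, v=-3.844, θ₁=0.337, ω₁=3.770, θ₂=1.090, ω₂=3.439
apply F[17]=-10.000 → step 18: x=-0.715, v=-4.052, θ₁=0.417, ω₁=4.198, θ₂=1.152, ω₂=2.759
apply F[18]=-10.000 → step 19: x=-0.798, v=-4.241, θ₁=0.506, ω₁=4.642, θ₂=1.199, ω₂=1.871
apply F[19]=-10.000 → step 20: x=-0.884, v=-4.402, θ₁=0.603, ω₁=5.104, θ₂=1.225, ω₂=0.764
apply F[20]=-10.000 → step 21: x=-0.973, v=-4.520, θ₁=0.710, ω₁=5.585, θ₂=1.228, ω₂=-0.547
apply F[21]=-10.000 → step 22: x=-1.064, v=-4.572, θ₁=0.826, ω₁=6.068, θ₂=1.203, ω₂=-1.968
apply F[22]=-10.000 → step 23: x=-1.156, v=-4.535, θ₁=0.952, ω₁=6.486, θ₂=1.150, ω₂=-3.203
apply F[23]=+10.000 → step 24: x=-1.242, v=-4.097, θ₁=1.082, ω₁=6.490, θ₂=1.082, ω₂=-3.491
apply F[24]=+10.000 → step 25: x=-1.320, v=-3.654, θ₁=1.211, ω₁=6.420, θ₂=1.014, ω₂=-3.223
apply F[25]=+10.000 → step 26: x=-1.388, v=-3.232, θ₁=1.339, ω₁=6.329, θ₂=0.956, ω₂=-2.546
apply F[26]=+10.000 → step 27: x=-1.449, v=-2.833, θ₁=1.465, ω₁=6.269, θ₂=0.914, ω₂=-1.643
apply F[27]=+10.000 → step 28: x=-1.502, v=-2.451, θ₁=1.590, ω₁=6.262, θ₂=0.891, ω₂=-0.603
apply F[28]=+10.000 → step 29: x=-1.547, v=-2.077, θ₁=1.715, ω₁=6.308, θ₂=0.891, ω₂=0.568
apply F[29]=+10.000 → step 30: x=-1.585, v=-1.702, θ₁=1.842, ω₁=6.393, θ₂=0.915, ω₂=1.899
apply F[30]=+10.000 → step 31: x=-1.615, v=-1.321, θ₁=1.971, ω₁=6.496, θ₂=0.968, ω₂=3.434
apply F[31]=+10.000 → step 32: x=-1.638, v=-0.933, θ₁=2.102, ω₁=6.582, θ₂=1.054, ω₂=5.217
apply F[32]=+10.000 → step 33: x=-1.652, v=-0.536, θ₁=2.234, ω₁=6.600, θ₂=1.179, ω₂=7.288
apply F[33]=-10.000 → step 34: x=-1.663, v=-0.545, θ₁=2.361, ω₁=6.050, θ₂=1.357, ω₂=10.543
Max |angle| over trajectory = 2.361 rad; bound = 1.469 → exceeded.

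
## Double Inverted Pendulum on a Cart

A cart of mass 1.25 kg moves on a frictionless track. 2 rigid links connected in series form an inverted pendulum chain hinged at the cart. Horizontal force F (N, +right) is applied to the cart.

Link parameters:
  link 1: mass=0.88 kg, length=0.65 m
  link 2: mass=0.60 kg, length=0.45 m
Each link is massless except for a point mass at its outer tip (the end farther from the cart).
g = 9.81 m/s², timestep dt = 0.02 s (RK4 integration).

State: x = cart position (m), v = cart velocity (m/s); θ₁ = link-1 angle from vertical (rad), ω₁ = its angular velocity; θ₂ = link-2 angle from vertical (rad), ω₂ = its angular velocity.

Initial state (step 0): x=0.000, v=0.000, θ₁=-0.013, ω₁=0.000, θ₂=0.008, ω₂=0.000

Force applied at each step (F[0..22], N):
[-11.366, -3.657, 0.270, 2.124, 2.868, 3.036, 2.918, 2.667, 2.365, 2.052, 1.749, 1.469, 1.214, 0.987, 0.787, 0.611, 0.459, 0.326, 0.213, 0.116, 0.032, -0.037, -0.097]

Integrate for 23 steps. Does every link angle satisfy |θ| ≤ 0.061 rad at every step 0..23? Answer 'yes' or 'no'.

apply F[0]=-11.366 → step 1: x=-0.002, v=-0.179, θ₁=-0.010, ω₁=0.268, θ₂=0.008, ω₂=0.015
apply F[1]=-3.657 → step 2: x=-0.006, v=-0.236, θ₁=-0.004, ω₁=0.349, θ₂=0.009, ω₂=0.026
apply F[2]=+0.270 → step 3: x=-0.011, v=-0.231, θ₁=0.003, ω₁=0.340, θ₂=0.009, ω₂=0.033
apply F[3]=+2.124 → step 4: x=-0.015, v=-0.199, θ₁=0.009, ω₁=0.291, θ₂=0.010, ω₂=0.036
apply F[4]=+2.868 → step 5: x=-0.018, v=-0.156, θ₁=0.014, ω₁=0.229, θ₂=0.011, ω₂=0.035
apply F[5]=+3.036 → step 6: x=-0.021, v=-0.111, θ₁=0.018, ω₁=0.166, θ₂=0.011, ω₂=0.031
apply F[6]=+2.918 → step 7: x=-0.023, v=-0.069, θ₁=0.021, ω₁=0.109, θ₂=0.012, ω₂=0.025
apply F[7]=+2.667 → step 8: x=-0.024, v=-0.031, θ₁=0.023, ω₁=0.060, θ₂=0.012, ω₂=0.018
apply F[8]=+2.365 → step 9: x=-0.024, v=0.001, θ₁=0.023, ω₁=0.019, θ₂=0.013, ω₂=0.010
apply F[9]=+2.052 → step 10: x=-0.024, v=0.029, θ₁=0.023, ω₁=-0.014, θ₂=0.013, ω₂=0.002
apply F[10]=+1.749 → step 11: x=-0.023, v=0.051, θ₁=0.023, ω₁=-0.040, θ₂=0.013, ω₂=-0.006
apply F[11]=+1.469 → step 12: x=-0.022, v=0.070, θ₁=0.022, ω₁=-0.059, θ₂=0.012, ω₂=-0.013
apply F[12]=+1.214 → step 13: x=-0.020, v=0.084, θ₁=0.021, ω₁=-0.073, θ₂=0.012, ω₂=-0.020
apply F[13]=+0.987 → step 14: x=-0.019, v=0.095, θ₁=0.019, ω₁=-0.083, θ₂=0.012, ω₂=-0.026
apply F[14]=+0.787 → step 15: x=-0.017, v=0.104, θ₁=0.017, ω₁=-0.088, θ₂=0.011, ω₂=-0.031
apply F[15]=+0.611 → step 16: x=-0.014, v=0.110, θ₁=0.016, ω₁=-0.092, θ₂=0.010, ω₂=-0.035
apply F[16]=+0.459 → step 17: x=-0.012, v=0.114, θ₁=0.014, ω₁=-0.092, θ₂=0.010, ω₂=-0.038
apply F[17]=+0.326 → step 18: x=-0.010, v=0.116, θ₁=0.012, ω₁=-0.091, θ₂=0.009, ω₂=-0.041
apply F[18]=+0.213 → step 19: x=-0.008, v=0.117, θ₁=0.010, ω₁=-0.089, θ₂=0.008, ω₂=-0.042
apply F[19]=+0.116 → step 20: x=-0.005, v=0.116, θ₁=0.008, ω₁=-0.085, θ₂=0.007, ω₂=-0.043
apply F[20]=+0.032 → step 21: x=-0.003, v=0.115, θ₁=0.007, ω₁=-0.081, θ₂=0.006, ω₂=-0.044
apply F[21]=-0.037 → step 22: x=-0.001, v=0.113, θ₁=0.005, ω₁=-0.076, θ₂=0.005, ω₂=-0.044
apply F[22]=-0.097 → step 23: x=0.002, v=0.111, θ₁=0.004, ω₁=-0.071, θ₂=0.005, ω₂=-0.044
Max |angle| over trajectory = 0.023 rad; bound = 0.061 → within bound.

Answer: yes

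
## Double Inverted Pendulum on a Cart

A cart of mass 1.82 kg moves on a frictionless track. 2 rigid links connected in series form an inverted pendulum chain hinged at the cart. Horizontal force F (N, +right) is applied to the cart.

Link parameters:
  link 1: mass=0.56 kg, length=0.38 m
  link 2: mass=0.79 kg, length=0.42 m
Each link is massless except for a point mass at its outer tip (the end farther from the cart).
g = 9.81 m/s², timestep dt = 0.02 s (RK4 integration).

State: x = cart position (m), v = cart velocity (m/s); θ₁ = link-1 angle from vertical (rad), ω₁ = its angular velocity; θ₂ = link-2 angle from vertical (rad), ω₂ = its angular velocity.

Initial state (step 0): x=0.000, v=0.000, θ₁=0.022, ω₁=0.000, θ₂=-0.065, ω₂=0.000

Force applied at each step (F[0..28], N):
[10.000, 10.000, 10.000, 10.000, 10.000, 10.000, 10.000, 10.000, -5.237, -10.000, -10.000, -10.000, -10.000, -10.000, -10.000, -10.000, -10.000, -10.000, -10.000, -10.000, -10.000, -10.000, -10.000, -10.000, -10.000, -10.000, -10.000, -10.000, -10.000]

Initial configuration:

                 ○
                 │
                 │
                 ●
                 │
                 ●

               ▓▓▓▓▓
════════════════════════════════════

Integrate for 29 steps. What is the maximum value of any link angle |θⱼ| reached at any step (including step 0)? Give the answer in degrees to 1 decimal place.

Answer: 94.7°

Derivation:
apply F[0]=+10.000 → step 1: x=0.001, v=0.107, θ₁=0.020, ω₁=-0.207, θ₂=-0.066, ω₂=-0.097
apply F[1]=+10.000 → step 2: x=0.004, v=0.214, θ₁=0.014, ω₁=-0.420, θ₂=-0.069, ω₂=-0.192
apply F[2]=+10.000 → step 3: x=0.010, v=0.323, θ₁=0.003, ω₁=-0.645, θ₂=-0.074, ω₂=-0.280
apply F[3]=+10.000 → step 4: x=0.017, v=0.433, θ₁=-0.012, ω₁=-0.887, θ₂=-0.080, ω₂=-0.359
apply F[4]=+10.000 → step 5: x=0.027, v=0.546, θ₁=-0.033, ω₁=-1.153, θ₂=-0.088, ω₂=-0.424
apply F[5]=+10.000 → step 6: x=0.039, v=0.662, θ₁=-0.059, ω₁=-1.450, θ₂=-0.097, ω₂=-0.472
apply F[6]=+10.000 → step 7: x=0.053, v=0.781, θ₁=-0.091, ω₁=-1.783, θ₂=-0.107, ω₂=-0.499
apply F[7]=+10.000 → step 8: x=0.070, v=0.903, θ₁=-0.130, ω₁=-2.158, θ₂=-0.117, ω₂=-0.500
apply F[8]=-5.237 → step 9: x=0.088, v=0.864, θ₁=-0.173, ω₁=-2.152, θ₂=-0.126, ω₂=-0.472
apply F[9]=-10.000 → step 10: x=0.104, v=0.779, θ₁=-0.215, ω₁=-2.072, θ₂=-0.135, ω₂=-0.409
apply F[10]=-10.000 → step 11: x=0.119, v=0.699, θ₁=-0.256, ω₁=-2.051, θ₂=-0.143, ω₂=-0.313
apply F[11]=-10.000 → step 12: x=0.132, v=0.624, θ₁=-0.298, ω₁=-2.086, θ₂=-0.148, ω₂=-0.183
apply F[12]=-10.000 → step 13: x=0.144, v=0.553, θ₁=-0.340, ω₁=-2.174, θ₂=-0.150, ω₂=-0.021
apply F[13]=-10.000 → step 14: x=0.155, v=0.485, θ₁=-0.385, ω₁=-2.311, θ₂=-0.148, ω₂=0.173
apply F[14]=-10.000 → step 15: x=0.164, v=0.419, θ₁=-0.433, ω₁=-2.494, θ₂=-0.143, ω₂=0.393
apply F[15]=-10.000 → step 16: x=0.171, v=0.353, θ₁=-0.485, ω₁=-2.714, θ₂=-0.132, ω₂=0.635
apply F[16]=-10.000 → step 17: x=0.178, v=0.285, θ₁=-0.542, ω₁=-2.961, θ₂=-0.117, ω₂=0.887
apply F[17]=-10.000 → step 18: x=0.183, v=0.215, θ₁=-0.604, ω₁=-3.224, θ₂=-0.097, ω₂=1.139
apply F[18]=-10.000 → step 19: x=0.186, v=0.140, θ₁=-0.671, ω₁=-3.493, θ₂=-0.072, ω₂=1.377
apply F[19]=-10.000 → step 20: x=0.188, v=0.059, θ₁=-0.743, ω₁=-3.759, θ₂=-0.042, ω₂=1.589
apply F[20]=-10.000 → step 21: x=0.189, v=-0.027, θ₁=-0.821, ω₁=-4.020, θ₂=-0.008, ω₂=1.766
apply F[21]=-10.000 → step 22: x=0.187, v=-0.119, θ₁=-0.904, ω₁=-4.276, θ₂=0.028, ω₂=1.902
apply F[22]=-10.000 → step 23: x=0.184, v=-0.218, θ₁=-0.992, ω₁=-4.534, θ₂=0.067, ω₂=1.991
apply F[23]=-10.000 → step 24: x=0.178, v=-0.323, θ₁=-1.085, ω₁=-4.802, θ₂=0.108, ω₂=2.030
apply F[24]=-10.000 → step 25: x=0.171, v=-0.435, θ₁=-1.184, ω₁=-5.092, θ₂=0.148, ω₂=2.012
apply F[25]=-10.000 → step 26: x=0.161, v=-0.556, θ₁=-1.289, ω₁=-5.418, θ₂=0.188, ω₂=1.928
apply F[26]=-10.000 → step 27: x=0.148, v=-0.686, θ₁=-1.401, ω₁=-5.798, θ₂=0.225, ω₂=1.766
apply F[27]=-10.000 → step 28: x=0.133, v=-0.830, θ₁=-1.522, ω₁=-6.258, θ₂=0.258, ω₂=1.505
apply F[28]=-10.000 → step 29: x=0.115, v=-0.992, θ₁=-1.652, ω₁=-6.832, θ₂=0.284, ω₂=1.115
Max |angle| over trajectory = 1.652 rad = 94.7°.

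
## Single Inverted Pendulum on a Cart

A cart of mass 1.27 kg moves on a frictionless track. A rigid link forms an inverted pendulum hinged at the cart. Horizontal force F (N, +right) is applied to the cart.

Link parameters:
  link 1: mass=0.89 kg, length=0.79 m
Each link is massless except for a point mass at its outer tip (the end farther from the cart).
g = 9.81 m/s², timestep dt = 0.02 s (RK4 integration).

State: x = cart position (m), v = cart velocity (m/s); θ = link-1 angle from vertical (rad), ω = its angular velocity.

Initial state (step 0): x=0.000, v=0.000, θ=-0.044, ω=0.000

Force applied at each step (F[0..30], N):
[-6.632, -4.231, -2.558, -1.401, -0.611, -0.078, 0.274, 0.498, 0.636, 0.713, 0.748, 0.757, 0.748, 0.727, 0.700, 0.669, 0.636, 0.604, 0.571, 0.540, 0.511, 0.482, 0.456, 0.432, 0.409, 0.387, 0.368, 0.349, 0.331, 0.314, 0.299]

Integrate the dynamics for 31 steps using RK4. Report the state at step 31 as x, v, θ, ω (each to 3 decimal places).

Answer: x=-0.068, v=-0.020, θ=0.011, ω=-0.007

Derivation:
apply F[0]=-6.632 → step 1: x=-0.001, v=-0.098, θ=-0.043, ω=0.114
apply F[1]=-4.231 → step 2: x=-0.004, v=-0.159, θ=-0.040, ω=0.180
apply F[2]=-2.558 → step 3: x=-0.007, v=-0.194, θ=-0.036, ω=0.215
apply F[3]=-1.401 → step 4: x=-0.011, v=-0.212, θ=-0.032, ω=0.229
apply F[4]=-0.611 → step 5: x=-0.015, v=-0.217, θ=-0.027, ω=0.229
apply F[5]=-0.078 → step 6: x=-0.020, v=-0.215, θ=-0.022, ω=0.220
apply F[6]=+0.274 → step 7: x=-0.024, v=-0.208, θ=-0.018, ω=0.206
apply F[7]=+0.498 → step 8: x=-0.028, v=-0.198, θ=-0.014, ω=0.189
apply F[8]=+0.636 → step 9: x=-0.032, v=-0.186, θ=-0.011, ω=0.171
apply F[9]=+0.713 → step 10: x=-0.035, v=-0.174, θ=-0.007, ω=0.153
apply F[10]=+0.748 → step 11: x=-0.039, v=-0.161, θ=-0.005, ω=0.135
apply F[11]=+0.757 → step 12: x=-0.042, v=-0.149, θ=-0.002, ω=0.119
apply F[12]=+0.748 → step 13: x=-0.045, v=-0.137, θ=0.000, ω=0.104
apply F[13]=+0.727 → step 14: x=-0.047, v=-0.126, θ=0.002, ω=0.090
apply F[14]=+0.700 → step 15: x=-0.050, v=-0.115, θ=0.004, ω=0.077
apply F[15]=+0.669 → step 16: x=-0.052, v=-0.105, θ=0.005, ω=0.066
apply F[16]=+0.636 → step 17: x=-0.054, v=-0.096, θ=0.006, ω=0.055
apply F[17]=+0.604 → step 18: x=-0.056, v=-0.087, θ=0.007, ω=0.046
apply F[18]=+0.571 → step 19: x=-0.058, v=-0.079, θ=0.008, ω=0.038
apply F[19]=+0.540 → step 20: x=-0.059, v=-0.072, θ=0.009, ω=0.031
apply F[20]=+0.511 → step 21: x=-0.060, v=-0.065, θ=0.010, ω=0.025
apply F[21]=+0.482 → step 22: x=-0.062, v=-0.059, θ=0.010, ω=0.019
apply F[22]=+0.456 → step 23: x=-0.063, v=-0.053, θ=0.010, ω=0.014
apply F[23]=+0.432 → step 24: x=-0.064, v=-0.048, θ=0.011, ω=0.010
apply F[24]=+0.409 → step 25: x=-0.065, v=-0.043, θ=0.011, ω=0.007
apply F[25]=+0.387 → step 26: x=-0.066, v=-0.038, θ=0.011, ω=0.003
apply F[26]=+0.368 → step 27: x=-0.066, v=-0.034, θ=0.011, ω=0.001
apply F[27]=+0.349 → step 28: x=-0.067, v=-0.030, θ=0.011, ω=-0.002
apply F[28]=+0.331 → step 29: x=-0.067, v=-0.026, θ=0.011, ω=-0.004
apply F[29]=+0.314 → step 30: x=-0.068, v=-0.023, θ=0.011, ω=-0.005
apply F[30]=+0.299 → step 31: x=-0.068, v=-0.020, θ=0.011, ω=-0.007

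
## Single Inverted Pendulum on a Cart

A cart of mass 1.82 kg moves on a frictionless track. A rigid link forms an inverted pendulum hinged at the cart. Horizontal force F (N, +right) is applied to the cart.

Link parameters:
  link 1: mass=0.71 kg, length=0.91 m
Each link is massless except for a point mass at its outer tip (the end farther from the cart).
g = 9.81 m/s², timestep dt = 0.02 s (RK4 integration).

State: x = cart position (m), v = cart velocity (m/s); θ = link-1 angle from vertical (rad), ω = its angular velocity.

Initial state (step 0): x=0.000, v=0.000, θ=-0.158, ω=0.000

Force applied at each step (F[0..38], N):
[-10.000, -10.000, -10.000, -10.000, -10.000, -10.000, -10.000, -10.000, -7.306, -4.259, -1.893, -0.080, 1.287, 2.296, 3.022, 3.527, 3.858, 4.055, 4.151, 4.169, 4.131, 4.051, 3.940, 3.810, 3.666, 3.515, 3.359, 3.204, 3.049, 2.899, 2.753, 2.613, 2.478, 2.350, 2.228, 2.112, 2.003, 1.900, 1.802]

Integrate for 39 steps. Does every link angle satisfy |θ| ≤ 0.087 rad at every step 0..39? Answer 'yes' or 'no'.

Answer: no

Derivation:
apply F[0]=-10.000 → step 1: x=-0.001, v=-0.097, θ=-0.157, ω=0.071
apply F[1]=-10.000 → step 2: x=-0.004, v=-0.194, θ=-0.155, ω=0.143
apply F[2]=-10.000 → step 3: x=-0.009, v=-0.292, θ=-0.152, ω=0.216
apply F[3]=-10.000 → step 4: x=-0.016, v=-0.390, θ=-0.146, ω=0.291
apply F[4]=-10.000 → step 5: x=-0.024, v=-0.488, θ=-0.140, ω=0.367
apply F[5]=-10.000 → step 6: x=-0.035, v=-0.587, θ=-0.132, ω=0.446
apply F[6]=-10.000 → step 7: x=-0.048, v=-0.687, θ=-0.122, ω=0.527
apply F[7]=-10.000 → step 8: x=-0.063, v=-0.788, θ=-0.111, ω=0.612
apply F[8]=-7.306 → step 9: x=-0.079, v=-0.860, θ=-0.098, ω=0.669
apply F[9]=-4.259 → step 10: x=-0.097, v=-0.900, θ=-0.084, ω=0.693
apply F[10]=-1.893 → step 11: x=-0.115, v=-0.915, θ=-0.070, ω=0.693
apply F[11]=-0.080 → step 12: x=-0.133, v=-0.912, θ=-0.057, ω=0.675
apply F[12]=+1.287 → step 13: x=-0.151, v=-0.894, θ=-0.044, ω=0.645
apply F[13]=+2.296 → step 14: x=-0.169, v=-0.866, θ=-0.031, ω=0.606
apply F[14]=+3.022 → step 15: x=-0.186, v=-0.831, θ=-0.019, ω=0.562
apply F[15]=+3.527 → step 16: x=-0.202, v=-0.791, θ=-0.009, ω=0.515
apply F[16]=+3.858 → step 17: x=-0.217, v=-0.748, θ=0.001, ω=0.467
apply F[17]=+4.055 → step 18: x=-0.232, v=-0.704, θ=0.010, ω=0.420
apply F[18]=+4.151 → step 19: x=-0.245, v=-0.660, θ=0.018, ω=0.374
apply F[19]=+4.169 → step 20: x=-0.258, v=-0.615, θ=0.025, ω=0.330
apply F[20]=+4.131 → step 21: x=-0.270, v=-0.572, θ=0.031, ω=0.289
apply F[21]=+4.051 → step 22: x=-0.281, v=-0.530, θ=0.037, ω=0.250
apply F[22]=+3.940 → step 23: x=-0.291, v=-0.490, θ=0.041, ω=0.214
apply F[23]=+3.810 → step 24: x=-0.301, v=-0.451, θ=0.045, ω=0.181
apply F[24]=+3.666 → step 25: x=-0.309, v=-0.415, θ=0.049, ω=0.151
apply F[25]=+3.515 → step 26: x=-0.317, v=-0.380, θ=0.051, ω=0.124
apply F[26]=+3.359 → step 27: x=-0.325, v=-0.347, θ=0.054, ω=0.099
apply F[27]=+3.204 → step 28: x=-0.331, v=-0.316, θ=0.055, ω=0.077
apply F[28]=+3.049 → step 29: x=-0.337, v=-0.287, θ=0.057, ω=0.057
apply F[29]=+2.899 → step 30: x=-0.343, v=-0.259, θ=0.058, ω=0.039
apply F[30]=+2.753 → step 31: x=-0.348, v=-0.234, θ=0.058, ω=0.023
apply F[31]=+2.613 → step 32: x=-0.352, v=-0.209, θ=0.059, ω=0.009
apply F[32]=+2.478 → step 33: x=-0.356, v=-0.187, θ=0.059, ω=-0.003
apply F[33]=+2.350 → step 34: x=-0.360, v=-0.165, θ=0.058, ω=-0.014
apply F[34]=+2.228 → step 35: x=-0.363, v=-0.145, θ=0.058, ω=-0.023
apply F[35]=+2.112 → step 36: x=-0.365, v=-0.127, θ=0.058, ω=-0.031
apply F[36]=+2.003 → step 37: x=-0.368, v=-0.109, θ=0.057, ω=-0.038
apply F[37]=+1.900 → step 38: x=-0.370, v=-0.092, θ=0.056, ω=-0.044
apply F[38]=+1.802 → step 39: x=-0.371, v=-0.077, θ=0.055, ω=-0.049
Max |angle| over trajectory = 0.158 rad; bound = 0.087 → exceeded.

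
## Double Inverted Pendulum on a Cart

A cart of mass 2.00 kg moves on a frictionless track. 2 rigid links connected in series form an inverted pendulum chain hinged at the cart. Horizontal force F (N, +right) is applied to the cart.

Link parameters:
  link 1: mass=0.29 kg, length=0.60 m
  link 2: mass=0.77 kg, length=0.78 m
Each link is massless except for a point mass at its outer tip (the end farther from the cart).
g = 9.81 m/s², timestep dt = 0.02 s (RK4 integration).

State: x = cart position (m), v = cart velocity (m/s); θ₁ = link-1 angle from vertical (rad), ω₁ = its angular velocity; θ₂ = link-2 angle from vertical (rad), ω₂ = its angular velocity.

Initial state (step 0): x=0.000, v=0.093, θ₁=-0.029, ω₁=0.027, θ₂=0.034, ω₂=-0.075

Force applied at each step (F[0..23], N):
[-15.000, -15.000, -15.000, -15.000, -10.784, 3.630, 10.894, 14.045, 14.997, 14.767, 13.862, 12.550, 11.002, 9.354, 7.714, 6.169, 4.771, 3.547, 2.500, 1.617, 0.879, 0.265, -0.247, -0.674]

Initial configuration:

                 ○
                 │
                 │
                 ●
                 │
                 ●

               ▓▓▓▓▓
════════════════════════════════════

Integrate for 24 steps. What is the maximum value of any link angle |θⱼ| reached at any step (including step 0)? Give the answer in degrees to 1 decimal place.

Answer: 5.2°

Derivation:
apply F[0]=-15.000 → step 1: x=0.000, v=-0.054, θ₁=-0.027, ω₁=0.209, θ₂=0.033, ω₂=-0.018
apply F[1]=-15.000 → step 2: x=-0.002, v=-0.202, θ₁=-0.021, ω₁=0.397, θ₂=0.033, ω₂=0.035
apply F[2]=-15.000 → step 3: x=-0.008, v=-0.350, θ₁=-0.011, ω₁=0.597, θ₂=0.034, ω₂=0.080
apply F[3]=-15.000 → step 4: x=-0.016, v=-0.499, θ₁=0.003, ω₁=0.812, θ₂=0.036, ω₂=0.115
apply F[4]=-10.784 → step 5: x=-0.027, v=-0.609, θ₁=0.021, ω₁=0.976, θ₂=0.039, ω₂=0.137
apply F[5]=+3.630 → step 6: x=-0.039, v=-0.575, θ₁=0.040, ω₁=0.923, θ₂=0.042, ω₂=0.145
apply F[6]=+10.894 → step 7: x=-0.050, v=-0.471, θ₁=0.057, ω₁=0.771, θ₂=0.045, ω₂=0.140
apply F[7]=+14.045 → step 8: x=-0.058, v=-0.338, θ₁=0.071, ω₁=0.585, θ₂=0.047, ω₂=0.123
apply F[8]=+14.997 → step 9: x=-0.063, v=-0.196, θ₁=0.080, ω₁=0.399, θ₂=0.050, ω₂=0.097
apply F[9]=+14.767 → step 10: x=-0.065, v=-0.057, θ₁=0.087, ω₁=0.227, θ₂=0.051, ω₂=0.065
apply F[10]=+13.862 → step 11: x=-0.065, v=0.072, θ₁=0.090, ω₁=0.075, θ₂=0.052, ω₂=0.030
apply F[11]=+12.550 → step 12: x=-0.063, v=0.188, θ₁=0.090, ω₁=-0.054, θ₂=0.052, ω₂=-0.006
apply F[12]=+11.002 → step 13: x=-0.058, v=0.288, θ₁=0.088, ω₁=-0.158, θ₂=0.052, ω₂=-0.041
apply F[13]=+9.354 → step 14: x=-0.051, v=0.372, θ₁=0.084, ω₁=-0.240, θ₂=0.051, ω₂=-0.074
apply F[14]=+7.714 → step 15: x=-0.043, v=0.441, θ₁=0.078, ω₁=-0.299, θ₂=0.049, ω₂=-0.103
apply F[15]=+6.169 → step 16: x=-0.034, v=0.495, θ₁=0.072, ω₁=-0.340, θ₂=0.047, ω₂=-0.129
apply F[16]=+4.771 → step 17: x=-0.024, v=0.535, θ₁=0.065, ω₁=-0.365, θ₂=0.044, ω₂=-0.150
apply F[17]=+3.547 → step 18: x=-0.013, v=0.564, θ₁=0.058, ω₁=-0.377, θ₂=0.041, ω₂=-0.168
apply F[18]=+2.500 → step 19: x=-0.001, v=0.584, θ₁=0.050, ω₁=-0.379, θ₂=0.037, ω₂=-0.181
apply F[19]=+1.617 → step 20: x=0.011, v=0.595, θ₁=0.043, ω₁=-0.373, θ₂=0.033, ω₂=-0.191
apply F[20]=+0.879 → step 21: x=0.023, v=0.600, θ₁=0.035, ω₁=-0.362, θ₂=0.030, ω₂=-0.198
apply F[21]=+0.265 → step 22: x=0.035, v=0.599, θ₁=0.028, ω₁=-0.347, θ₂=0.026, ω₂=-0.202
apply F[22]=-0.247 → step 23: x=0.047, v=0.594, θ₁=0.021, ω₁=-0.330, θ₂=0.021, ω₂=-0.203
apply F[23]=-0.674 → step 24: x=0.058, v=0.586, θ₁=0.015, ω₁=-0.311, θ₂=0.017, ω₂=-0.202
Max |angle| over trajectory = 0.090 rad = 5.2°.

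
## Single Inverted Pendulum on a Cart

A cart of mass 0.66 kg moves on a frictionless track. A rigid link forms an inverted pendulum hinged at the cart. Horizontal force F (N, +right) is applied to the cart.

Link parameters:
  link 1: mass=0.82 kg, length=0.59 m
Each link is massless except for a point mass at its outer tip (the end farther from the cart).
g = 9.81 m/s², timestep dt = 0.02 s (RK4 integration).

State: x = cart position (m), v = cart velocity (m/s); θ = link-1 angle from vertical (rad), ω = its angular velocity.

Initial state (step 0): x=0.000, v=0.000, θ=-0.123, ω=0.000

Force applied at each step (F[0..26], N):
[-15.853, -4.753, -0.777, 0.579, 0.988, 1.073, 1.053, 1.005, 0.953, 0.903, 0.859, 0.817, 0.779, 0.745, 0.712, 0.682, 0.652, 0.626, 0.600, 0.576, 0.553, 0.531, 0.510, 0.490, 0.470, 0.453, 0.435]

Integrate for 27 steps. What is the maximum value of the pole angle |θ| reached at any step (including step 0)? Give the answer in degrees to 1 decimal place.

Answer: 7.0°

Derivation:
apply F[0]=-15.853 → step 1: x=-0.004, v=-0.444, θ=-0.116, ω=0.706
apply F[1]=-4.753 → step 2: x=-0.014, v=-0.561, θ=-0.100, ω=0.868
apply F[2]=-0.777 → step 3: x=-0.026, v=-0.563, θ=-0.083, ω=0.841
apply F[3]=+0.579 → step 4: x=-0.037, v=-0.528, θ=-0.067, ω=0.757
apply F[4]=+0.988 → step 5: x=-0.047, v=-0.484, θ=-0.053, ω=0.663
apply F[5]=+1.073 → step 6: x=-0.056, v=-0.441, θ=-0.041, ω=0.574
apply F[6]=+1.053 → step 7: x=-0.064, v=-0.400, θ=-0.030, ω=0.494
apply F[7]=+1.005 → step 8: x=-0.072, v=-0.364, θ=-0.021, ω=0.424
apply F[8]=+0.953 → step 9: x=-0.079, v=-0.331, θ=-0.013, ω=0.362
apply F[9]=+0.903 → step 10: x=-0.085, v=-0.301, θ=-0.006, ω=0.309
apply F[10]=+0.859 → step 11: x=-0.091, v=-0.275, θ=-0.001, ω=0.262
apply F[11]=+0.817 → step 12: x=-0.096, v=-0.250, θ=0.004, ω=0.222
apply F[12]=+0.779 → step 13: x=-0.101, v=-0.228, θ=0.008, ω=0.187
apply F[13]=+0.745 → step 14: x=-0.105, v=-0.208, θ=0.012, ω=0.156
apply F[14]=+0.712 → step 15: x=-0.109, v=-0.190, θ=0.015, ω=0.129
apply F[15]=+0.682 → step 16: x=-0.113, v=-0.173, θ=0.017, ω=0.106
apply F[16]=+0.652 → step 17: x=-0.116, v=-0.158, θ=0.019, ω=0.086
apply F[17]=+0.626 → step 18: x=-0.119, v=-0.143, θ=0.020, ω=0.068
apply F[18]=+0.600 → step 19: x=-0.122, v=-0.130, θ=0.022, ω=0.053
apply F[19]=+0.576 → step 20: x=-0.125, v=-0.118, θ=0.023, ω=0.040
apply F[20]=+0.553 → step 21: x=-0.127, v=-0.107, θ=0.023, ω=0.029
apply F[21]=+0.531 → step 22: x=-0.129, v=-0.097, θ=0.024, ω=0.019
apply F[22]=+0.510 → step 23: x=-0.131, v=-0.087, θ=0.024, ω=0.011
apply F[23]=+0.490 → step 24: x=-0.132, v=-0.078, θ=0.024, ω=0.004
apply F[24]=+0.470 → step 25: x=-0.134, v=-0.070, θ=0.024, ω=-0.002
apply F[25]=+0.453 → step 26: x=-0.135, v=-0.062, θ=0.024, ω=-0.007
apply F[26]=+0.435 → step 27: x=-0.136, v=-0.055, θ=0.024, ω=-0.012
Max |angle| over trajectory = 0.123 rad = 7.0°.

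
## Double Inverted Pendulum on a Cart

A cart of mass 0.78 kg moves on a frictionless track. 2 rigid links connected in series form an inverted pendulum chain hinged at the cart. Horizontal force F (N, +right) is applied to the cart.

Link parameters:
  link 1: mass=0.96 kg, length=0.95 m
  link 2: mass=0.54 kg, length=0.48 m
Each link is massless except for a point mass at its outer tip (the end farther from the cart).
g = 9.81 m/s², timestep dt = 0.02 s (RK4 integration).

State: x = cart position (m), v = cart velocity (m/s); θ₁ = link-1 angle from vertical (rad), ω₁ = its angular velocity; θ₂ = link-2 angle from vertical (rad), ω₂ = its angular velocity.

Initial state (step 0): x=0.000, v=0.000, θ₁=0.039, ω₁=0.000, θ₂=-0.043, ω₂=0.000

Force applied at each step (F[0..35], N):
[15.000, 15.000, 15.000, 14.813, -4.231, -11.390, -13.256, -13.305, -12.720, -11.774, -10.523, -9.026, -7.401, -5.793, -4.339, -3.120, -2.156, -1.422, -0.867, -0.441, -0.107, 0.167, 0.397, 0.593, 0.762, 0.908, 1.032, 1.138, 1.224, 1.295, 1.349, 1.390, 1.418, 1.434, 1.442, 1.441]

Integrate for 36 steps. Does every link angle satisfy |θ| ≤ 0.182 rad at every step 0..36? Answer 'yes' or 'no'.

apply F[0]=+15.000 → step 1: x=0.004, v=0.369, θ₁=0.035, ω₁=-0.371, θ₂=-0.044, ω₂=-0.055
apply F[1]=+15.000 → step 2: x=0.015, v=0.742, θ₁=0.024, ω₁=-0.748, θ₂=-0.045, ω₂=-0.104
apply F[2]=+15.000 → step 3: x=0.033, v=1.121, θ₁=0.005, ω₁=-1.137, θ₂=-0.048, ω₂=-0.141
apply F[3]=+14.813 → step 4: x=0.060, v=1.503, θ₁=-0.021, ω₁=-1.537, θ₂=-0.051, ω₂=-0.162
apply F[4]=-4.231 → step 5: x=0.089, v=1.406, θ₁=-0.051, ω₁=-1.440, θ₂=-0.054, ω₂=-0.171
apply F[5]=-11.390 → step 6: x=0.114, v=1.136, θ₁=-0.077, ω₁=-1.172, θ₂=-0.057, ω₂=-0.165
apply F[6]=-13.256 → step 7: x=0.134, v=0.831, θ₁=-0.098, ω₁=-0.873, θ₂=-0.061, ω₂=-0.146
apply F[7]=-13.305 → step 8: x=0.147, v=0.533, θ₁=-0.112, ω₁=-0.589, θ₂=-0.063, ω₂=-0.115
apply F[8]=-12.720 → step 9: x=0.155, v=0.257, θ₁=-0.121, ω₁=-0.331, θ₂=-0.065, ω₂=-0.077
apply F[9]=-11.774 → step 10: x=0.158, v=0.009, θ₁=-0.126, ω₁=-0.105, θ₂=-0.066, ω₂=-0.034
apply F[10]=-10.523 → step 11: x=0.156, v=-0.208, θ₁=-0.126, ω₁=0.087, θ₂=-0.066, ω₂=0.009
apply F[11]=-9.026 → step 12: x=0.150, v=-0.387, θ₁=-0.123, ω₁=0.242, θ₂=-0.066, ω₂=0.050
apply F[12]=-7.401 → step 13: x=0.141, v=-0.529, θ₁=-0.117, ω₁=0.358, θ₂=-0.065, ω₂=0.087
apply F[13]=-5.793 → step 14: x=0.129, v=-0.633, θ₁=-0.109, ω₁=0.438, θ₂=-0.062, ω₂=0.119
apply F[14]=-4.339 → step 15: x=0.116, v=-0.705, θ₁=-0.099, ω₁=0.487, θ₂=-0.060, ω₂=0.147
apply F[15]=-3.120 → step 16: x=0.101, v=-0.750, θ₁=-0.090, ω₁=0.510, θ₂=-0.057, ω₂=0.170
apply F[16]=-2.156 → step 17: x=0.086, v=-0.774, θ₁=-0.079, ω₁=0.515, θ₂=-0.053, ω₂=0.189
apply F[17]=-1.422 → step 18: x=0.071, v=-0.783, θ₁=-0.069, ω₁=0.506, θ₂=-0.049, ω₂=0.203
apply F[18]=-0.867 → step 19: x=0.055, v=-0.782, θ₁=-0.059, ω₁=0.490, θ₂=-0.045, ω₂=0.214
apply F[19]=-0.441 → step 20: x=0.039, v=-0.773, θ₁=-0.050, ω₁=0.468, θ₂=-0.041, ω₂=0.221
apply F[20]=-0.107 → step 21: x=0.024, v=-0.759, θ₁=-0.040, ω₁=0.444, θ₂=-0.036, ω₂=0.225
apply F[21]=+0.167 → step 22: x=0.009, v=-0.742, θ₁=-0.032, ω₁=0.417, θ₂=-0.032, ω₂=0.226
apply F[22]=+0.397 → step 23: x=-0.006, v=-0.721, θ₁=-0.024, ω₁=0.390, θ₂=-0.027, ω₂=0.225
apply F[23]=+0.593 → step 24: x=-0.020, v=-0.699, θ₁=-0.016, ω₁=0.363, θ₂=-0.023, ω₂=0.222
apply F[24]=+0.762 → step 25: x=-0.033, v=-0.674, θ₁=-0.009, ω₁=0.336, θ₂=-0.018, ω₂=0.218
apply F[25]=+0.908 → step 26: x=-0.047, v=-0.649, θ₁=-0.003, ω₁=0.309, θ₂=-0.014, ω₂=0.211
apply F[26]=+1.032 → step 27: x=-0.059, v=-0.622, θ₁=0.003, ω₁=0.282, θ₂=-0.010, ω₂=0.204
apply F[27]=+1.138 → step 28: x=-0.072, v=-0.595, θ₁=0.008, ω₁=0.257, θ₂=-0.006, ω₂=0.195
apply F[28]=+1.224 → step 29: x=-0.083, v=-0.568, θ₁=0.013, ω₁=0.232, θ₂=-0.002, ω₂=0.186
apply F[29]=+1.295 → step 30: x=-0.094, v=-0.541, θ₁=0.018, ω₁=0.208, θ₂=0.002, ω₂=0.176
apply F[30]=+1.349 → step 31: x=-0.105, v=-0.514, θ₁=0.022, ω₁=0.186, θ₂=0.005, ω₂=0.165
apply F[31]=+1.390 → step 32: x=-0.115, v=-0.487, θ₁=0.025, ω₁=0.164, θ₂=0.008, ω₂=0.155
apply F[32]=+1.418 → step 33: x=-0.124, v=-0.461, θ₁=0.028, ω₁=0.144, θ₂=0.011, ω₂=0.144
apply F[33]=+1.434 → step 34: x=-0.133, v=-0.435, θ₁=0.031, ω₁=0.125, θ₂=0.014, ω₂=0.133
apply F[34]=+1.442 → step 35: x=-0.142, v=-0.410, θ₁=0.033, ω₁=0.108, θ₂=0.017, ω₂=0.122
apply F[35]=+1.441 → step 36: x=-0.150, v=-0.386, θ₁=0.035, ω₁=0.091, θ₂=0.019, ω₂=0.112
Max |angle| over trajectory = 0.126 rad; bound = 0.182 → within bound.

Answer: yes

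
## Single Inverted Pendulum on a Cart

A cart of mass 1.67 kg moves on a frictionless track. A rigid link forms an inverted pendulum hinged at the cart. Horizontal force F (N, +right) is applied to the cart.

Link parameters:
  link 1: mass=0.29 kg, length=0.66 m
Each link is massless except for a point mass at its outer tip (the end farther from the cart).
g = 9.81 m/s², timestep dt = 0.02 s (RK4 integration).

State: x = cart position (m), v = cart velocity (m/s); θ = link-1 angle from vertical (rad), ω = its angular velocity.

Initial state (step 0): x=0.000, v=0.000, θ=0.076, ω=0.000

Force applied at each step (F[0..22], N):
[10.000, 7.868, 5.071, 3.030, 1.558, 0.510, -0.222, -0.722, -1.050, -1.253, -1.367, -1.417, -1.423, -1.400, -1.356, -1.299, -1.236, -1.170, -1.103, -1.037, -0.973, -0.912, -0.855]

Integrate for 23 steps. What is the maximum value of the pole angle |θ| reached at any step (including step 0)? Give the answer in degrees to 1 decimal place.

apply F[0]=+10.000 → step 1: x=0.001, v=0.117, θ=0.074, ω=-0.154
apply F[1]=+7.868 → step 2: x=0.004, v=0.209, θ=0.070, ω=-0.271
apply F[2]=+5.071 → step 3: x=0.009, v=0.267, θ=0.064, ω=-0.340
apply F[3]=+3.030 → step 4: x=0.015, v=0.301, θ=0.057, ω=-0.374
apply F[4]=+1.558 → step 5: x=0.021, v=0.318, θ=0.049, ω=-0.383
apply F[5]=+0.510 → step 6: x=0.027, v=0.323, θ=0.042, ω=-0.377
apply F[6]=-0.222 → step 7: x=0.034, v=0.319, θ=0.034, ω=-0.359
apply F[7]=-0.722 → step 8: x=0.040, v=0.309, θ=0.027, ω=-0.335
apply F[8]=-1.050 → step 9: x=0.046, v=0.296, θ=0.021, ω=-0.308
apply F[9]=-1.253 → step 10: x=0.052, v=0.280, θ=0.015, ω=-0.279
apply F[10]=-1.367 → step 11: x=0.057, v=0.263, θ=0.010, ω=-0.250
apply F[11]=-1.417 → step 12: x=0.063, v=0.246, θ=0.005, ω=-0.221
apply F[12]=-1.423 → step 13: x=0.067, v=0.229, θ=0.001, ω=-0.195
apply F[13]=-1.400 → step 14: x=0.072, v=0.212, θ=-0.003, ω=-0.169
apply F[14]=-1.356 → step 15: x=0.076, v=0.196, θ=-0.006, ω=-0.146
apply F[15]=-1.299 → step 16: x=0.080, v=0.181, θ=-0.008, ω=-0.125
apply F[16]=-1.236 → step 17: x=0.083, v=0.166, θ=-0.011, ω=-0.106
apply F[17]=-1.170 → step 18: x=0.086, v=0.153, θ=-0.013, ω=-0.089
apply F[18]=-1.103 → step 19: x=0.089, v=0.140, θ=-0.014, ω=-0.074
apply F[19]=-1.037 → step 20: x=0.092, v=0.128, θ=-0.016, ω=-0.060
apply F[20]=-0.973 → step 21: x=0.094, v=0.117, θ=-0.017, ω=-0.048
apply F[21]=-0.912 → step 22: x=0.097, v=0.107, θ=-0.018, ω=-0.038
apply F[22]=-0.855 → step 23: x=0.099, v=0.097, θ=-0.018, ω=-0.028
Max |angle| over trajectory = 0.076 rad = 4.4°.

Answer: 4.4°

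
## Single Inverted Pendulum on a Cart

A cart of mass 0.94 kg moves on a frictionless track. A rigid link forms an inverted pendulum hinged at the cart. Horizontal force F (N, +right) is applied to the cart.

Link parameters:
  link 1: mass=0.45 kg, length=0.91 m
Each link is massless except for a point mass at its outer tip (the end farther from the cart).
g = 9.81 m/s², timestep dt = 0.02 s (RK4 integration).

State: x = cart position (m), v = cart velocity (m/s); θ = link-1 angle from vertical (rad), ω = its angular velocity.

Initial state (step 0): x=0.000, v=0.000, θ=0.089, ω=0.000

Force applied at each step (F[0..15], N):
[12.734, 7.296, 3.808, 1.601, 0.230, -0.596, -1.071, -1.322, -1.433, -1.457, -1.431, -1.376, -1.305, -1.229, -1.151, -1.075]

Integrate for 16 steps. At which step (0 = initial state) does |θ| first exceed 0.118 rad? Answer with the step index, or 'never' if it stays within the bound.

apply F[0]=+12.734 → step 1: x=0.003, v=0.262, θ=0.086, ω=-0.268
apply F[1]=+7.296 → step 2: x=0.009, v=0.409, θ=0.080, ω=-0.411
apply F[2]=+3.808 → step 3: x=0.018, v=0.483, θ=0.071, ω=-0.475
apply F[3]=+1.601 → step 4: x=0.028, v=0.511, θ=0.061, ω=-0.492
apply F[4]=+0.230 → step 5: x=0.038, v=0.510, θ=0.051, ω=-0.480
apply F[5]=-0.596 → step 6: x=0.048, v=0.493, θ=0.042, ω=-0.451
apply F[6]=-1.071 → step 7: x=0.058, v=0.467, θ=0.033, ω=-0.414
apply F[7]=-1.322 → step 8: x=0.067, v=0.436, θ=0.025, ω=-0.374
apply F[8]=-1.433 → step 9: x=0.075, v=0.404, θ=0.018, ω=-0.333
apply F[9]=-1.457 → step 10: x=0.083, v=0.371, θ=0.012, ω=-0.294
apply F[10]=-1.431 → step 11: x=0.090, v=0.340, θ=0.007, ω=-0.258
apply F[11]=-1.376 → step 12: x=0.097, v=0.311, θ=0.002, ω=-0.225
apply F[12]=-1.305 → step 13: x=0.103, v=0.283, θ=-0.002, ω=-0.194
apply F[13]=-1.229 → step 14: x=0.108, v=0.257, θ=-0.006, ω=-0.167
apply F[14]=-1.151 → step 15: x=0.113, v=0.233, θ=-0.009, ω=-0.142
apply F[15]=-1.075 → step 16: x=0.118, v=0.211, θ=-0.012, ω=-0.120
max |θ| = 0.089 ≤ 0.118 over all 17 states.

Answer: never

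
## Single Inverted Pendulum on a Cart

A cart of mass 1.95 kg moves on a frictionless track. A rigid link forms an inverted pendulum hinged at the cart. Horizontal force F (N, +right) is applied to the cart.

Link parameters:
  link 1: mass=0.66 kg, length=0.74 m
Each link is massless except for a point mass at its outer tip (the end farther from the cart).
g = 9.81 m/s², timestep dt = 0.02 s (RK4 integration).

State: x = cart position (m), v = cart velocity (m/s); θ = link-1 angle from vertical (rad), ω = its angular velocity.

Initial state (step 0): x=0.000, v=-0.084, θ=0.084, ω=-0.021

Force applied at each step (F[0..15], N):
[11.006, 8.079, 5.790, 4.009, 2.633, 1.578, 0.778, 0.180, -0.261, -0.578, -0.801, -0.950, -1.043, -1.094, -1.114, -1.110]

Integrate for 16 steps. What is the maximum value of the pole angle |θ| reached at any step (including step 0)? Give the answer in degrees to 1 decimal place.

Answer: 4.8°

Derivation:
apply F[0]=+11.006 → step 1: x=-0.001, v=0.023, θ=0.082, ω=-0.143
apply F[1]=+8.079 → step 2: x=0.001, v=0.100, θ=0.079, ω=-0.226
apply F[2]=+5.790 → step 3: x=0.003, v=0.155, θ=0.074, ω=-0.279
apply F[3]=+4.009 → step 4: x=0.007, v=0.191, θ=0.068, ω=-0.309
apply F[4]=+2.633 → step 5: x=0.011, v=0.214, θ=0.061, ω=-0.323
apply F[5]=+1.578 → step 6: x=0.015, v=0.226, θ=0.055, ω=-0.324
apply F[6]=+0.778 → step 7: x=0.020, v=0.231, θ=0.049, ω=-0.317
apply F[7]=+0.180 → step 8: x=0.024, v=0.230, θ=0.042, ω=-0.303
apply F[8]=-0.261 → step 9: x=0.029, v=0.224, θ=0.036, ω=-0.285
apply F[9]=-0.578 → step 10: x=0.033, v=0.216, θ=0.031, ω=-0.265
apply F[10]=-0.801 → step 11: x=0.037, v=0.206, θ=0.026, ω=-0.244
apply F[11]=-0.950 → step 12: x=0.041, v=0.195, θ=0.021, ω=-0.223
apply F[12]=-1.043 → step 13: x=0.045, v=0.183, θ=0.017, ω=-0.202
apply F[13]=-1.094 → step 14: x=0.049, v=0.171, θ=0.013, ω=-0.181
apply F[14]=-1.114 → step 15: x=0.052, v=0.159, θ=0.010, ω=-0.162
apply F[15]=-1.110 → step 16: x=0.055, v=0.147, θ=0.007, ω=-0.143
Max |angle| over trajectory = 0.084 rad = 4.8°.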